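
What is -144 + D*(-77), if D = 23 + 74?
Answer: -7613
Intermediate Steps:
D = 97
-144 + D*(-77) = -144 + 97*(-77) = -144 - 7469 = -7613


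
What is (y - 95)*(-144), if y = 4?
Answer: 13104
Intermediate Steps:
(y - 95)*(-144) = (4 - 95)*(-144) = -91*(-144) = 13104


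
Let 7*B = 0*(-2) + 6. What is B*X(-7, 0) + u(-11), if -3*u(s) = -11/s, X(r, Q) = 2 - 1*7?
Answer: -97/21 ≈ -4.6190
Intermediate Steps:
X(r, Q) = -5 (X(r, Q) = 2 - 7 = -5)
u(s) = 11/(3*s) (u(s) = -(-11)/(3*s) = 11/(3*s))
B = 6/7 (B = (0*(-2) + 6)/7 = (0 + 6)/7 = (1/7)*6 = 6/7 ≈ 0.85714)
B*X(-7, 0) + u(-11) = (6/7)*(-5) + (11/3)/(-11) = -30/7 + (11/3)*(-1/11) = -30/7 - 1/3 = -97/21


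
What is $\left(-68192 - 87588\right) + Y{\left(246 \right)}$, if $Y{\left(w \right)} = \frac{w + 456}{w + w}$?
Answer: $- \frac{12773843}{82} \approx -1.5578 \cdot 10^{5}$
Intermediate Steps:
$Y{\left(w \right)} = \frac{456 + w}{2 w}$
$\left(-68192 - 87588\right) + Y{\left(246 \right)} = \left(-68192 - 87588\right) + \frac{456 + 246}{2 \cdot 246} = -155780 + \frac{1}{2} \cdot \frac{1}{246} \cdot 702 = -155780 + \frac{117}{82} = - \frac{12773843}{82}$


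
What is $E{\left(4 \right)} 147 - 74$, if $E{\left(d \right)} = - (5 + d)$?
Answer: $-1397$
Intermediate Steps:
$E{\left(d \right)} = -5 - d$
$E{\left(4 \right)} 147 - 74 = \left(-5 - 4\right) 147 - 74 = \left(-9\right) 147 - 74 = -1323 - 74 = -1397$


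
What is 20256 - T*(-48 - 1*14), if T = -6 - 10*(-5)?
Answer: 22984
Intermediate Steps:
T = 44 (T = -6 + 50 = 44)
20256 - T*(-48 - 1*14) = 20256 - 44*(-48 - 1*14) = 20256 - 44*(-48 - 14) = 20256 - 44*(-62) = 20256 - 1*(-2728) = 20256 + 2728 = 22984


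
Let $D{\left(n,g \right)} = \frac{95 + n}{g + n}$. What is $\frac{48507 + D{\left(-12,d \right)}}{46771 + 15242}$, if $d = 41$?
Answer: $\frac{1406786}{1798377} \approx 0.78225$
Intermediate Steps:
$D{\left(n,g \right)} = \frac{95 + n}{g + n}$
$\frac{48507 + D{\left(-12,d \right)}}{46771 + 15242} = \frac{48507 + \frac{95 - 12}{41 - 12}}{46771 + 15242} = \frac{48507 + \frac{1}{29} \cdot 83}{62013} = \left(48507 + \frac{1}{29} \cdot 83\right) \frac{1}{62013} = \left(48507 + \frac{83}{29}\right) \frac{1}{62013} = \frac{1406786}{29} \cdot \frac{1}{62013} = \frac{1406786}{1798377}$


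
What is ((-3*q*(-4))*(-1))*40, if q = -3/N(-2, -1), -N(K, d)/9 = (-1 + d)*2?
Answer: 40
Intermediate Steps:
N(K, d) = 18 - 18*d (N(K, d) = -9*(-1 + d)*2 = -9*(-2 + 2*d) = 18 - 18*d)
q = -1/12 (q = -3/(18 - 18*(-1)) = -3/(18 + 18) = -3/36 = -3*1/36 = -1/12 ≈ -0.083333)
((-3*q*(-4))*(-1))*40 = ((-3*(-1/12)*(-4))*(-1))*40 = (((¼)*(-4))*(-1))*40 = -1*(-1)*40 = 1*40 = 40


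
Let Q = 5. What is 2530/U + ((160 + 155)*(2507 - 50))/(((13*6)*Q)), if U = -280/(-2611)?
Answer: 102307/4 ≈ 25577.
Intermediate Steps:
U = 40/373 (U = -280*(-1/2611) = 40/373 ≈ 0.10724)
2530/U + ((160 + 155)*(2507 - 50))/(((13*6)*Q)) = 2530/(40/373) + ((160 + 155)*(2507 - 50))/(((13*6)*5)) = 2530*(373/40) + (315*2457)/((78*5)) = 94369/4 + 773955/390 = 94369/4 + 773955*(1/390) = 94369/4 + 3969/2 = 102307/4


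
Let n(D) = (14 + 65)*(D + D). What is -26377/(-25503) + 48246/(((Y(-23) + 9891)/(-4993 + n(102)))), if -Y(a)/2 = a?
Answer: 13686198608023/253423311 ≈ 54005.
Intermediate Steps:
n(D) = 158*D (n(D) = 79*(2*D) = 158*D)
Y(a) = -2*a
-26377/(-25503) + 48246/(((Y(-23) + 9891)/(-4993 + n(102)))) = -26377/(-25503) + 48246/(((-2*(-23) + 9891)/(-4993 + 158*102))) = -26377*(-1/25503) + 48246/(((46 + 9891)/(-4993 + 16116))) = 26377/25503 + 48246/((9937/11123)) = 26377/25503 + 48246/((9937*(1/11123))) = 26377/25503 + 48246/(9937/11123) = 26377/25503 + 48246*(11123/9937) = 26377/25503 + 536640258/9937 = 13686198608023/253423311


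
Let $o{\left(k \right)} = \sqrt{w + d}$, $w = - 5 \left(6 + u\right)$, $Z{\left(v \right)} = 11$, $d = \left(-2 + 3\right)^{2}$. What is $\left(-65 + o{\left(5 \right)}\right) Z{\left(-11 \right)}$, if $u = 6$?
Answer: $-715 + 11 i \sqrt{59} \approx -715.0 + 84.493 i$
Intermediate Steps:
$d = 1$ ($d = 1^{2} = 1$)
$w = -60$ ($w = - 5 \left(6 + 6\right) = \left(-5\right) 12 = -60$)
$o{\left(k \right)} = i \sqrt{59}$ ($o{\left(k \right)} = \sqrt{-60 + 1} = \sqrt{-59} = i \sqrt{59}$)
$\left(-65 + o{\left(5 \right)}\right) Z{\left(-11 \right)} = \left(-65 + i \sqrt{59}\right) 11 = -715 + 11 i \sqrt{59}$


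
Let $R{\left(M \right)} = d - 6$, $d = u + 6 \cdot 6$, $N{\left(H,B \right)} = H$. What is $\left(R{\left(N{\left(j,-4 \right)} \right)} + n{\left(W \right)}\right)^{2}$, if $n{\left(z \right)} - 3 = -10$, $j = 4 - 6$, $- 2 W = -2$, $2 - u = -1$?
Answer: $676$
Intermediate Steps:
$u = 3$ ($u = 2 - -1 = 2 + 1 = 3$)
$W = 1$ ($W = \left(- \frac{1}{2}\right) \left(-2\right) = 1$)
$j = -2$ ($j = 4 - 6 = -2$)
$n{\left(z \right)} = -7$ ($n{\left(z \right)} = 3 - 10 = -7$)
$d = 39$ ($d = 3 + 6 \cdot 6 = 3 + 36 = 39$)
$R{\left(M \right)} = 33$ ($R{\left(M \right)} = 39 - 6 = 33$)
$\left(R{\left(N{\left(j,-4 \right)} \right)} + n{\left(W \right)}\right)^{2} = \left(33 - 7\right)^{2} = 26^{2} = 676$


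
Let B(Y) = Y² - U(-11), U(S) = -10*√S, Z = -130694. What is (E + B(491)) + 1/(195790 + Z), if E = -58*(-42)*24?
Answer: 19499181321/65096 + 10*I*√11 ≈ 2.9955e+5 + 33.166*I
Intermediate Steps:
B(Y) = Y² + 10*I*√11 (B(Y) = Y² - (-10)*√(-11) = Y² - (-10)*I*√11 = Y² + 10*I*√11)
E = 58464 (E = 2436*24 = 58464)
(E + B(491)) + 1/(195790 + Z) = (58464 + (491² + 10*I*√11)) + 1/(195790 - 130694) = (58464 + (241081 + 10*I*√11)) + 1/65096 = (299545 + 10*I*√11) + 1/65096 = 19499181321/65096 + 10*I*√11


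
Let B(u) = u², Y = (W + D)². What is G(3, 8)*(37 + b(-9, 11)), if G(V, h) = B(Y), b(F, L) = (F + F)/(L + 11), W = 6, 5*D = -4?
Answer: 181876448/6875 ≈ 26455.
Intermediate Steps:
D = -⅘ (D = (⅕)*(-4) = -⅘ ≈ -0.80000)
b(F, L) = 2*F/(11 + L) (b(F, L) = (2*F)/(11 + L) = 2*F/(11 + L))
Y = 676/25 (Y = (6 - ⅘)² = (26/5)² = 676/25 ≈ 27.040)
G(V, h) = 456976/625 (G(V, h) = (676/25)² = 456976/625)
G(3, 8)*(37 + b(-9, 11)) = 456976*(37 + 2*(-9)/(11 + 11))/625 = 456976*(37 + 2*(-9)/22)/625 = 456976*(37 + 2*(-9)*(1/22))/625 = 456976*(37 - 9/11)/625 = (456976/625)*(398/11) = 181876448/6875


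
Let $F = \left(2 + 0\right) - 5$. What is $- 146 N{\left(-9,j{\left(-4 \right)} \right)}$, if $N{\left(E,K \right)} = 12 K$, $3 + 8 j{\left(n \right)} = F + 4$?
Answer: $438$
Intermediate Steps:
$F = -3$ ($F = 2 - 5 = -3$)
$j{\left(n \right)} = - \frac{1}{4}$ ($j{\left(n \right)} = - \frac{3}{8} + \frac{-3 + 4}{8} = - \frac{3}{8} + \frac{1}{8} \cdot 1 = - \frac{3}{8} + \frac{1}{8} = - \frac{1}{4}$)
$- 146 N{\left(-9,j{\left(-4 \right)} \right)} = - 146 \cdot 12 \left(- \frac{1}{4}\right) = \left(-146\right) \left(-3\right) = 438$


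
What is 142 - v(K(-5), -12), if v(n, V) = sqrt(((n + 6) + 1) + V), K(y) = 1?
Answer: 142 - 2*I ≈ 142.0 - 2.0*I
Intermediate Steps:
v(n, V) = sqrt(7 + V + n) (v(n, V) = sqrt(((6 + n) + 1) + V) = sqrt((7 + n) + V) = sqrt(7 + V + n))
142 - v(K(-5), -12) = 142 - sqrt(7 - 12 + 1) = 142 - sqrt(-4) = 142 - 2*I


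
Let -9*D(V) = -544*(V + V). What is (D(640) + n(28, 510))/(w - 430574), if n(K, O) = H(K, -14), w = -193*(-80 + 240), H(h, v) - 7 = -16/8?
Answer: -696365/4153086 ≈ -0.16767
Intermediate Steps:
H(h, v) = 5 (H(h, v) = 7 - 16/8 = 7 - 16*⅛ = 7 - 2 = 5)
w = -30880 (w = -193*160 = -30880)
D(V) = 1088*V/9 (D(V) = -(-544)*(V + V)/9 = -(-544)*2*V/9 = -(-1088)*V/9 = 1088*V/9)
n(K, O) = 5
(D(640) + n(28, 510))/(w - 430574) = ((1088/9)*640 + 5)/(-30880 - 430574) = (696320/9 + 5)/(-461454) = (696365/9)*(-1/461454) = -696365/4153086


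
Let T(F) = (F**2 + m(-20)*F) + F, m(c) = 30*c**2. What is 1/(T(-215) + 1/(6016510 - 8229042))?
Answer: -2212532/5606533962681 ≈ -3.9463e-7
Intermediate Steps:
T(F) = F**2 + 12001*F (T(F) = (F**2 + (30*(-20)**2)*F) + F = (F**2 + (30*400)*F) + F = (F**2 + 12000*F) + F = F**2 + 12001*F)
1/(T(-215) + 1/(6016510 - 8229042)) = 1/(-215*(12001 - 215) + 1/(6016510 - 8229042)) = 1/(-215*11786 + 1/(-2212532)) = 1/(-2533990 - 1/2212532) = 1/(-5606533962681/2212532) = -2212532/5606533962681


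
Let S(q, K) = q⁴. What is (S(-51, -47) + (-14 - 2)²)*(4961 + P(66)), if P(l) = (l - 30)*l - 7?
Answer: 49590799810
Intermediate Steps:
P(l) = -7 + l*(-30 + l) (P(l) = (-30 + l)*l - 7 = l*(-30 + l) - 7 = -7 + l*(-30 + l))
(S(-51, -47) + (-14 - 2)²)*(4961 + P(66)) = ((-51)⁴ + (-14 - 2)²)*(4961 + (-7 + 66² - 30*66)) = (6765201 + (-16)²)*(4961 + (-7 + 4356 - 1980)) = (6765201 + 256)*(4961 + 2369) = 6765457*7330 = 49590799810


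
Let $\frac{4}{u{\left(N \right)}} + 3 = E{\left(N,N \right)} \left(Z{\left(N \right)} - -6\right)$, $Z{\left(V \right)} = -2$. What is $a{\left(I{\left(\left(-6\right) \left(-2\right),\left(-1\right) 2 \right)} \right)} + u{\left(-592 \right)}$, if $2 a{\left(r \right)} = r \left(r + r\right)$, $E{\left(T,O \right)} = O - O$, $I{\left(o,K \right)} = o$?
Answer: $\frac{428}{3} \approx 142.67$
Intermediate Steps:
$E{\left(T,O \right)} = 0$
$a{\left(r \right)} = r^{2}$ ($a{\left(r \right)} = \frac{r \left(r + r\right)}{2} = \frac{r 2 r}{2} = \frac{2 r^{2}}{2} = r^{2}$)
$u{\left(N \right)} = - \frac{4}{3}$ ($u{\left(N \right)} = \frac{4}{-3 + 0 \left(-2 - -6\right)} = \frac{4}{-3 + 0 \left(-2 + 6\right)} = \frac{4}{-3 + 0 \cdot 4} = \frac{4}{-3 + 0} = \frac{4}{-3} = 4 \left(- \frac{1}{3}\right) = - \frac{4}{3}$)
$a{\left(I{\left(\left(-6\right) \left(-2\right),\left(-1\right) 2 \right)} \right)} + u{\left(-592 \right)} = \left(\left(-6\right) \left(-2\right)\right)^{2} - \frac{4}{3} = 12^{2} - \frac{4}{3} = 144 - \frac{4}{3} = \frac{428}{3}$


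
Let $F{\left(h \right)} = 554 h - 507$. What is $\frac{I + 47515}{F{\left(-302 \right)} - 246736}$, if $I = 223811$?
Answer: $- \frac{271326}{414551} \approx -0.65451$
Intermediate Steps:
$F{\left(h \right)} = -507 + 554 h$
$\frac{I + 47515}{F{\left(-302 \right)} - 246736} = \frac{223811 + 47515}{\left(-507 + 554 \left(-302\right)\right) - 246736} = \frac{271326}{\left(-507 - 167308\right) - 246736} = \frac{271326}{-167815 - 246736} = \frac{271326}{-414551} = 271326 \left(- \frac{1}{414551}\right) = - \frac{271326}{414551}$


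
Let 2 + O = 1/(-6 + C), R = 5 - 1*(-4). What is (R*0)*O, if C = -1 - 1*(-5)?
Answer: 0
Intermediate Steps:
C = 4 (C = -1 + 5 = 4)
R = 9 (R = 5 + 4 = 9)
O = -5/2 (O = -2 + 1/(-6 + 4) = -2 + 1/(-2) = -2 - ½ = -5/2 ≈ -2.5000)
(R*0)*O = (9*0)*(-5/2) = 0*(-5/2) = 0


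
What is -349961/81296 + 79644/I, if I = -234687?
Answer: -29535345277/6359704784 ≈ -4.6441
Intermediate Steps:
-349961/81296 + 79644/I = -349961/81296 + 79644/(-234687) = -349961*1/81296 + 79644*(-1/234687) = -349961/81296 - 26548/78229 = -29535345277/6359704784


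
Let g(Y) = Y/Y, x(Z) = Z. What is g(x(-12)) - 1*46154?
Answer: -46153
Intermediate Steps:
g(Y) = 1
g(x(-12)) - 1*46154 = 1 - 1*46154 = 1 - 46154 = -46153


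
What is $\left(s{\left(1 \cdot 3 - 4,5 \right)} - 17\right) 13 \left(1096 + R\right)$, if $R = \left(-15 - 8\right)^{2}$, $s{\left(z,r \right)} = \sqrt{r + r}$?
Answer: $-359125 + 21125 \sqrt{10} \approx -2.9232 \cdot 10^{5}$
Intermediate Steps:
$s{\left(z,r \right)} = \sqrt{2} \sqrt{r}$ ($s{\left(z,r \right)} = \sqrt{2 r} = \sqrt{2} \sqrt{r}$)
$R = 529$ ($R = \left(-23\right)^{2} = 529$)
$\left(s{\left(1 \cdot 3 - 4,5 \right)} - 17\right) 13 \left(1096 + R\right) = \left(\sqrt{2} \sqrt{5} - 17\right) 13 \left(1096 + 529\right) = \left(\sqrt{10} - 17\right) 13 \cdot 1625 = \left(-17 + \sqrt{10}\right) 13 \cdot 1625 = \left(-221 + 13 \sqrt{10}\right) 1625 = -359125 + 21125 \sqrt{10}$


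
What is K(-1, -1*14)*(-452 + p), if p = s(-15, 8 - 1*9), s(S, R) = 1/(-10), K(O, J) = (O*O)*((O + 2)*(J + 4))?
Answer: 4521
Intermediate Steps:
K(O, J) = O²*(2 + O)*(4 + J) (K(O, J) = O²*((2 + O)*(4 + J)) = O²*(2 + O)*(4 + J))
s(S, R) = -⅒
p = -⅒ ≈ -0.10000
K(-1, -1*14)*(-452 + p) = ((-1)²*(8 + 2*(-1*14) + 4*(-1) - 1*14*(-1)))*(-452 - ⅒) = (1*(8 + 2*(-14) - 4 - 14*(-1)))*(-4521/10) = (1*(8 - 28 - 4 + 14))*(-4521/10) = (1*(-10))*(-4521/10) = -10*(-4521/10) = 4521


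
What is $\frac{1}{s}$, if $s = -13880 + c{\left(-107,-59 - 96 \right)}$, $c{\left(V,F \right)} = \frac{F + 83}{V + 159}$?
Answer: $- \frac{13}{180458} \approx -7.2039 \cdot 10^{-5}$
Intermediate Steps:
$c{\left(V,F \right)} = \frac{83 + F}{159 + V}$
$s = - \frac{180458}{13}$ ($s = -13880 + \frac{83 - 155}{159 - 107} = -13880 + \frac{83 - 155}{52} = -13880 + \frac{1}{52} \left(-72\right) = -13880 - \frac{18}{13} = - \frac{180458}{13} \approx -13881.0$)
$\frac{1}{s} = \frac{1}{- \frac{180458}{13}} = - \frac{13}{180458}$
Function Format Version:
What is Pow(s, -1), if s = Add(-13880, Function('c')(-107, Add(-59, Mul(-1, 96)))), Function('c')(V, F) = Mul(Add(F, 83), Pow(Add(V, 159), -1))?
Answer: Rational(-13, 180458) ≈ -7.2039e-5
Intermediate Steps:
Function('c')(V, F) = Mul(Pow(Add(159, V), -1), Add(83, F)) (Function('c')(V, F) = Mul(Add(83, F), Pow(Add(159, V), -1)) = Mul(Pow(Add(159, V), -1), Add(83, F)))
s = Rational(-180458, 13) (s = Add(-13880, Mul(Pow(Add(159, -107), -1), Add(83, Add(-59, Mul(-1, 96))))) = Add(-13880, Mul(Pow(52, -1), Add(83, Add(-59, -96)))) = Add(-13880, Mul(Rational(1, 52), Add(83, -155))) = Add(-13880, Mul(Rational(1, 52), -72)) = Add(-13880, Rational(-18, 13)) = Rational(-180458, 13) ≈ -13881.)
Pow(s, -1) = Pow(Rational(-180458, 13), -1) = Rational(-13, 180458)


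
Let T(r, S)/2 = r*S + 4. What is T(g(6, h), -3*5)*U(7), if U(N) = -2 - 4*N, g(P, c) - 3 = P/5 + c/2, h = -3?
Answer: 2190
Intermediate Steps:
g(P, c) = 3 + c/2 + P/5 (g(P, c) = 3 + (P/5 + c/2) = 3 + (c/2 + P/5) = 3 + c/2 + P/5)
T(r, S) = 8 + 2*S*r (T(r, S) = 2*(r*S + 4) = 2*(S*r + 4) = 2*(4 + S*r) = 8 + 2*S*r)
T(g(6, h), -3*5)*U(7) = (8 + 2*(-3*5)*(3 + (1/2)*(-3) + (1/5)*6))*(-2 - 4*7) = (8 + 2*(-15)*(3 - 3/2 + 6/5))*(-2 - 28) = (8 + 2*(-15)*(27/10))*(-30) = (8 - 81)*(-30) = -73*(-30) = 2190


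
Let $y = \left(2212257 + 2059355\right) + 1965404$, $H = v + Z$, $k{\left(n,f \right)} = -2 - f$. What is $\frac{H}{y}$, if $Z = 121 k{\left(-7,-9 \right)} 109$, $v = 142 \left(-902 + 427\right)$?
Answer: $\frac{24873}{6237016} \approx 0.003988$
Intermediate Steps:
$v = -67450$ ($v = 142 \left(-475\right) = -67450$)
$Z = 92323$ ($Z = 121 \left(-2 - -9\right) 109 = 121 \left(-2 + 9\right) 109 = 121 \cdot 7 \cdot 109 = 847 \cdot 109 = 92323$)
$H = 24873$ ($H = -67450 + 92323 = 24873$)
$y = 6237016$ ($y = 4271612 + 1965404 = 6237016$)
$\frac{H}{y} = \frac{24873}{6237016}$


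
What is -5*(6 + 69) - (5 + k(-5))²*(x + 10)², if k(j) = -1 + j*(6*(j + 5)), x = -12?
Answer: -439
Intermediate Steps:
k(j) = -1 + j*(30 + 6*j) (k(j) = -1 + j*(6*(5 + j)) = -1 + j*(30 + 6*j))
-5*(6 + 69) - (5 + k(-5))²*(x + 10)² = -5*(6 + 69) - (5 + (-1 + 6*(-5)² + 30*(-5)))²*(-12 + 10)² = -5*75 - (5 + (-1 + 6*25 - 150))²*(-2)² = -375 - (5 + (-1 + 150 - 150))²*4 = -375 - (5 - 1)²*4 = -375 - 4²*4 = -375 - 16*4 = -375 - 1*64 = -375 - 64 = -439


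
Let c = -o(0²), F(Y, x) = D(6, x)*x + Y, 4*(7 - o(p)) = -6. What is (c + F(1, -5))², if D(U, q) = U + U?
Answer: 18225/4 ≈ 4556.3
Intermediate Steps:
o(p) = 17/2 (o(p) = 7 - ¼*(-6) = 7 + 3/2 = 17/2)
D(U, q) = 2*U
F(Y, x) = Y + 12*x (F(Y, x) = (2*6)*x + Y = 12*x + Y = Y + 12*x)
c = -17/2 (c = -1*17/2 = -17/2 ≈ -8.5000)
(c + F(1, -5))² = (-17/2 + (1 + 12*(-5)))² = (-17/2 + (1 - 60))² = (-17/2 - 59)² = (-135/2)² = 18225/4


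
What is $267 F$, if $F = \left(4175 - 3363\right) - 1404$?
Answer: $-158064$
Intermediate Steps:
$F = -592$ ($F = 812 - 1404 = -592$)
$267 F = 267 \left(-592\right) = -158064$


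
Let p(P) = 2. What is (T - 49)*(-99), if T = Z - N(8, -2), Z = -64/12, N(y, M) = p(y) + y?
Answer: 6369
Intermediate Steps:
N(y, M) = 2 + y
Z = -16/3 (Z = -64*1/12 = -16/3 ≈ -5.3333)
T = -46/3 (T = -16/3 - (2 + 8) = -16/3 - 1*10 = -16/3 - 10 = -46/3 ≈ -15.333)
(T - 49)*(-99) = (-46/3 - 49)*(-99) = -193/3*(-99) = 6369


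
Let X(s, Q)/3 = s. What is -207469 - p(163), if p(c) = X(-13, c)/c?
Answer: -33817408/163 ≈ -2.0747e+5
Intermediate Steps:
X(s, Q) = 3*s
p(c) = -39/c (p(c) = (3*(-13))/c = -39/c)
-207469 - p(163) = -207469 - (-39)/163 = -207469 - 1*(-39/163) = -207469 + 39/163 = -33817408/163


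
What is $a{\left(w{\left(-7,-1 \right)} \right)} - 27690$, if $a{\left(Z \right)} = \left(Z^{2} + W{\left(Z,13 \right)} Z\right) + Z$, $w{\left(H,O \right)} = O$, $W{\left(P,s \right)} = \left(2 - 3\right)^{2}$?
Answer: $-27691$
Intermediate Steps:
$W{\left(P,s \right)} = 1$ ($W{\left(P,s \right)} = \left(-1\right)^{2} = 1$)
$a{\left(Z \right)} = Z^{2} + 2 Z$ ($a{\left(Z \right)} = \left(Z^{2} + 1 Z\right) + Z = \left(Z^{2} + Z\right) + Z = \left(Z + Z^{2}\right) + Z = Z^{2} + 2 Z$)
$a{\left(w{\left(-7,-1 \right)} \right)} - 27690 = - (2 - 1) - 27690 = \left(-1\right) 1 - 27690 = -1 - 27690 = -27691$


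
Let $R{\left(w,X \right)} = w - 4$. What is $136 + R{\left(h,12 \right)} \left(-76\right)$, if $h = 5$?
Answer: $60$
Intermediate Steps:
$R{\left(w,X \right)} = -4 + w$ ($R{\left(w,X \right)} = w - 4 = -4 + w$)
$136 + R{\left(h,12 \right)} \left(-76\right) = 136 + \left(-4 + 5\right) \left(-76\right) = 136 + 1 \left(-76\right) = 136 - 76 = 60$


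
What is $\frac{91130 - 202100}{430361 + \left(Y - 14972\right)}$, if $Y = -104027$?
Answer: $- \frac{55485}{155681} \approx -0.3564$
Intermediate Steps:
$\frac{91130 - 202100}{430361 + \left(Y - 14972\right)} = \frac{91130 - 202100}{430361 - 118999} = - \frac{110970}{430361 - 118999} = - \frac{110970}{311362} = \left(-110970\right) \frac{1}{311362} = - \frac{55485}{155681}$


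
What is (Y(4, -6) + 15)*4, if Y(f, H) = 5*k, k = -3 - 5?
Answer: -100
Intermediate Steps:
k = -8
Y(f, H) = -40 (Y(f, H) = 5*(-8) = -40)
(Y(4, -6) + 15)*4 = (-40 + 15)*4 = -25*4 = -100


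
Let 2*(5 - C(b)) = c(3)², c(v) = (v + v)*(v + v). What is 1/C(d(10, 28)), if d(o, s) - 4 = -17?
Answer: -1/643 ≈ -0.0015552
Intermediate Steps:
c(v) = 4*v² (c(v) = (2*v)*(2*v) = 4*v²)
d(o, s) = -13 (d(o, s) = 4 - 17 = -13)
C(b) = -643 (C(b) = 5 - (4*3²)²/2 = 5 - (4*9)²/2 = 5 - ½*36² = 5 - ½*1296 = 5 - 648 = -643)
1/C(d(10, 28)) = 1/(-643) = -1/643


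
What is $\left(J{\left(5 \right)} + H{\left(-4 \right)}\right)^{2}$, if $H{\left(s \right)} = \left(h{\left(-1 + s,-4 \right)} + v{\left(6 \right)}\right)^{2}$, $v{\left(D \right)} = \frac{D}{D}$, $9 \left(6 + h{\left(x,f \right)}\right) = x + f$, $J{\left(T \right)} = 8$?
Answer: $1936$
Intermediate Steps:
$h{\left(x,f \right)} = -6 + \frac{f}{9} + \frac{x}{9}$ ($h{\left(x,f \right)} = -6 + \frac{x + f}{9} = -6 + \frac{f + x}{9} = -6 + \left(\frac{f}{9} + \frac{x}{9}\right) = -6 + \frac{f}{9} + \frac{x}{9}$)
$v{\left(D \right)} = 1$
$H{\left(s \right)} = \left(- \frac{50}{9} + \frac{s}{9}\right)^{2}$ ($H{\left(s \right)} = \left(\left(-6 + \frac{1}{9} \left(-4\right) + \frac{-1 + s}{9}\right) + 1\right)^{2} = \left(\left(-6 - \frac{4}{9} + \left(- \frac{1}{9} + \frac{s}{9}\right)\right) + 1\right)^{2} = \left(\left(- \frac{59}{9} + \frac{s}{9}\right) + 1\right)^{2} = \left(- \frac{50}{9} + \frac{s}{9}\right)^{2}$)
$\left(J{\left(5 \right)} + H{\left(-4 \right)}\right)^{2} = \left(8 + \frac{\left(-50 - 4\right)^{2}}{81}\right)^{2} = \left(8 + \frac{\left(-54\right)^{2}}{81}\right)^{2} = \left(8 + \frac{1}{81} \cdot 2916\right)^{2} = \left(8 + 36\right)^{2} = 44^{2} = 1936$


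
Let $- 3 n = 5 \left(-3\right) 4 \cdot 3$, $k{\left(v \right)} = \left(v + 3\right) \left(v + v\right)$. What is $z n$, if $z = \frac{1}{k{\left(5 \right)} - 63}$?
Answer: $\frac{60}{17} \approx 3.5294$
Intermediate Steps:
$k{\left(v \right)} = 2 v \left(3 + v\right)$ ($k{\left(v \right)} = \left(3 + v\right) 2 v = 2 v \left(3 + v\right)$)
$n = 60$ ($n = - \frac{5 \left(-3\right) 4 \cdot 3}{3} = - \frac{\left(-15\right) 4 \cdot 3}{3} = - \frac{\left(-60\right) 3}{3} = \left(- \frac{1}{3}\right) \left(-180\right) = 60$)
$z = \frac{1}{17}$ ($z = \frac{1}{2 \cdot 5 \left(3 + 5\right) - 63} = \frac{1}{2 \cdot 5 \cdot 8 - 63} = \frac{1}{80 - 63} = \frac{1}{17} \approx 0.058824$)
$z n = \frac{1}{17} \cdot 60 = \frac{60}{17}$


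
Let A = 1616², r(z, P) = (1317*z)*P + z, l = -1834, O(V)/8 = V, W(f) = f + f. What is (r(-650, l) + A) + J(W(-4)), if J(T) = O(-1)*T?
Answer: 1572606570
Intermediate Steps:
W(f) = 2*f
O(V) = 8*V
J(T) = -8*T (J(T) = (8*(-1))*T = -8*T)
r(z, P) = z + 1317*P*z (r(z, P) = 1317*P*z + z = z + 1317*P*z)
A = 2611456
(r(-650, l) + A) + J(W(-4)) = (-650*(1 + 1317*(-1834)) + 2611456) - 16*(-4) = (-650*(1 - 2415378) + 2611456) - 8*(-8) = (-650*(-2415377) + 2611456) + 64 = (1569995050 + 2611456) + 64 = 1572606506 + 64 = 1572606570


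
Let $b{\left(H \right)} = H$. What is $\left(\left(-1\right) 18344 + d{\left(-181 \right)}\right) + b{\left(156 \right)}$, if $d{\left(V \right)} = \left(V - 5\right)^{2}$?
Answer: $16408$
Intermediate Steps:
$d{\left(V \right)} = \left(-5 + V\right)^{2}$
$\left(\left(-1\right) 18344 + d{\left(-181 \right)}\right) + b{\left(156 \right)} = \left(\left(-1\right) 18344 + \left(-5 - 181\right)^{2}\right) + 156 = \left(-18344 + \left(-186\right)^{2}\right) + 156 = \left(-18344 + 34596\right) + 156 = 16252 + 156 = 16408$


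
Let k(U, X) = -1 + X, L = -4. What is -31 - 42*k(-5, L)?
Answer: 179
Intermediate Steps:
-31 - 42*k(-5, L) = -31 - 42*(-1 - 4) = -31 - 42*(-5) = -31 + 210 = 179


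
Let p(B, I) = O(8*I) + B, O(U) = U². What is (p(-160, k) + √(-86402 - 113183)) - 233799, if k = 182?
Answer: 1885977 + I*√199585 ≈ 1.886e+6 + 446.75*I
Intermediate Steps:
p(B, I) = B + 64*I² (p(B, I) = (8*I)² + B = 64*I² + B = B + 64*I²)
(p(-160, k) + √(-86402 - 113183)) - 233799 = ((-160 + 64*182²) + √(-86402 - 113183)) - 233799 = ((-160 + 64*33124) + √(-199585)) - 233799 = ((-160 + 2119936) + I*√199585) - 233799 = (2119776 + I*√199585) - 233799 = 1885977 + I*√199585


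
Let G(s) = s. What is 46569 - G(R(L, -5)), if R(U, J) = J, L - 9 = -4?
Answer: 46574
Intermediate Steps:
L = 5 (L = 9 - 4 = 5)
46569 - G(R(L, -5)) = 46569 - 1*(-5) = 46569 + 5 = 46574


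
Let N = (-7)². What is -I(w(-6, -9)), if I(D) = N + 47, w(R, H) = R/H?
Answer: -96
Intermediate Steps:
N = 49
I(D) = 96 (I(D) = 49 + 47 = 96)
-I(w(-6, -9)) = -1*96 = -96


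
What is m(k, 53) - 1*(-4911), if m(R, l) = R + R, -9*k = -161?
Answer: 44521/9 ≈ 4946.8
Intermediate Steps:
k = 161/9 (k = -⅑*(-161) = 161/9 ≈ 17.889)
m(R, l) = 2*R
m(k, 53) - 1*(-4911) = 2*(161/9) - 1*(-4911) = 322/9 + 4911 = 44521/9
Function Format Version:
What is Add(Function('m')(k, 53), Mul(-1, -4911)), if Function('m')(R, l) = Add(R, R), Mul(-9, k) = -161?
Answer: Rational(44521, 9) ≈ 4946.8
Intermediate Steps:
k = Rational(161, 9) (k = Mul(Rational(-1, 9), -161) = Rational(161, 9) ≈ 17.889)
Function('m')(R, l) = Mul(2, R)
Add(Function('m')(k, 53), Mul(-1, -4911)) = Add(Mul(2, Rational(161, 9)), Mul(-1, -4911)) = Add(Rational(322, 9), 4911) = Rational(44521, 9)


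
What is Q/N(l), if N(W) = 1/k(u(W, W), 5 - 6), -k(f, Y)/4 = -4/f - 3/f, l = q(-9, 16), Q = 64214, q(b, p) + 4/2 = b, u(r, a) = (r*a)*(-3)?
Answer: -1797992/363 ≈ -4953.1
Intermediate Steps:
u(r, a) = -3*a*r (u(r, a) = (a*r)*(-3) = -3*a*r)
q(b, p) = -2 + b
l = -11 (l = -2 - 9 = -11)
k(f, Y) = 28/f (k(f, Y) = -4*(-4/f - 3/f) = -(-28)/f = 28/f)
N(W) = -3*W²/28 (N(W) = 1/(28/((-3*W*W))) = 1/(28/((-3*W²))) = 1/(28*(-1/(3*W²))) = 1/(-28/(3*W²)) = -3*W²/28)
Q/N(l) = 64214/((-3/28*(-11)²)) = 64214/((-3/28*121)) = 64214/(-363/28) = 64214*(-28/363) = -1797992/363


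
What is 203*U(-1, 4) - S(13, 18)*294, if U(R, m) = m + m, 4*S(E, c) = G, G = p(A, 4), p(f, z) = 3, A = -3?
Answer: 2807/2 ≈ 1403.5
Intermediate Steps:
G = 3
S(E, c) = ¾ (S(E, c) = (¼)*3 = ¾)
U(R, m) = 2*m
203*U(-1, 4) - S(13, 18)*294 = 203*(2*4) - 3*294/4 = 203*8 - 1*441/2 = 1624 - 441/2 = 2807/2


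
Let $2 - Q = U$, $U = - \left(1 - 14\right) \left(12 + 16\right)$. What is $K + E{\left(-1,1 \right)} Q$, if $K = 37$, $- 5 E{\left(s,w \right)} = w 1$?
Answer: $\frac{547}{5} \approx 109.4$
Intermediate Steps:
$E{\left(s,w \right)} = - \frac{w}{5}$ ($E{\left(s,w \right)} = - \frac{w 1}{5} = - \frac{w}{5}$)
$U = 364$ ($U = - \left(-13\right) 28 = \left(-1\right) \left(-364\right) = 364$)
$Q = -362$ ($Q = 2 - 364 = -362$)
$K + E{\left(-1,1 \right)} Q = 37 + \left(- \frac{1}{5}\right) 1 \left(-362\right) = 37 - - \frac{362}{5} = 37 + \frac{362}{5} = \frac{547}{5}$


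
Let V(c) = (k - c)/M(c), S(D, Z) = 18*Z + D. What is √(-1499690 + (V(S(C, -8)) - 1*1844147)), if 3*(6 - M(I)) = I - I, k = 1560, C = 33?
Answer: 27*I*√18346/2 ≈ 1828.5*I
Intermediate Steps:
M(I) = 6 (M(I) = 6 - (I - I)/3 = 6 - ⅓*0 = 6 + 0 = 6)
S(D, Z) = D + 18*Z
V(c) = 260 - c/6 (V(c) = (1560 - c)/6 = (1560 - c)*(⅙) = 260 - c/6)
√(-1499690 + (V(S(C, -8)) - 1*1844147)) = √(-1499690 + ((260 - (33 + 18*(-8))/6) - 1*1844147)) = √(-1499690 + ((260 - (33 - 144)/6) - 1844147)) = √(-1499690 + ((260 - ⅙*(-111)) - 1844147)) = √(-1499690 + ((260 + 37/2) - 1844147)) = √(-1499690 + (557/2 - 1844147)) = √(-1499690 - 3687737/2) = √(-6687117/2) = 27*I*√18346/2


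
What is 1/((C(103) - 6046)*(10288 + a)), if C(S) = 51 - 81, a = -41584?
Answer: 1/190154496 ≈ 5.2589e-9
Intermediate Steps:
C(S) = -30
1/((C(103) - 6046)*(10288 + a)) = 1/((-30 - 6046)*(10288 - 41584)) = 1/(-6076*(-31296)) = 1/190154496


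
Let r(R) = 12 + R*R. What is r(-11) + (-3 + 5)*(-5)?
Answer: 123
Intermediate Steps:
r(R) = 12 + R**2
r(-11) + (-3 + 5)*(-5) = (12 + (-11)**2) + (-3 + 5)*(-5) = (12 + 121) + 2*(-5) = 133 - 10 = 123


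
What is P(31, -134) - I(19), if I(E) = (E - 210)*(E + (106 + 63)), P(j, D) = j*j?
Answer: 36869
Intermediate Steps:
P(j, D) = j²
I(E) = (-210 + E)*(169 + E) (I(E) = (-210 + E)*(E + 169) = (-210 + E)*(169 + E))
P(31, -134) - I(19) = 31² - (-35490 + 19² - 41*19) = 961 - (-35490 + 361 - 779) = 961 - 1*(-35908) = 961 + 35908 = 36869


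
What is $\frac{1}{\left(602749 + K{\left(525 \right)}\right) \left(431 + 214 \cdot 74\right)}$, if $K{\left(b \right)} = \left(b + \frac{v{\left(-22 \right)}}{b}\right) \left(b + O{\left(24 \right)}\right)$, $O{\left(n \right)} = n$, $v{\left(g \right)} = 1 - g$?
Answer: $\frac{175}{2536426427953} \approx 6.8995 \cdot 10^{-11}$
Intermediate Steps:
$K{\left(b \right)} = \left(24 + b\right) \left(b + \frac{23}{b}\right)$ ($K{\left(b \right)} = \left(b + \frac{1 - -22}{b}\right) \left(b + 24\right) = \left(b + \frac{1 + 22}{b}\right) \left(24 + b\right) = \left(b + \frac{23}{b}\right) \left(24 + b\right) = \left(24 + b\right) \left(b + \frac{23}{b}\right)$)
$\frac{1}{\left(602749 + K{\left(525 \right)}\right) \left(431 + 214 \cdot 74\right)} = \frac{1}{\left(602749 + \left(23 + 525^{2} + 24 \cdot 525 + \frac{552}{525}\right)\right) \left(431 + 214 \cdot 74\right)} = \frac{1}{\left(602749 + \left(23 + 275625 + 12600 + 552 \cdot \frac{1}{525}\right)\right) \left(431 + 15836\right)} = \frac{1}{\left(602749 + \left(23 + 275625 + 12600 + \frac{184}{175}\right)\right) 16267} = \frac{1}{602749 + \frac{50443584}{175}} \cdot \frac{1}{16267} = \frac{1}{\frac{155924659}{175}} \cdot \frac{1}{16267} = \frac{175}{155924659} \cdot \frac{1}{16267} = \frac{175}{2536426427953}$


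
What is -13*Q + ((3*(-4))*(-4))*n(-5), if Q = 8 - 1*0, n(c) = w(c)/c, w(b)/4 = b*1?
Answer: 88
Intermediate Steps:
w(b) = 4*b (w(b) = 4*(b*1) = 4*b)
n(c) = 4 (n(c) = (4*c)/c = 4)
Q = 8 (Q = 8 + 0 = 8)
-13*Q + ((3*(-4))*(-4))*n(-5) = -13*8 + ((3*(-4))*(-4))*4 = -104 - 12*(-4)*4 = -104 + 48*4 = -104 + 192 = 88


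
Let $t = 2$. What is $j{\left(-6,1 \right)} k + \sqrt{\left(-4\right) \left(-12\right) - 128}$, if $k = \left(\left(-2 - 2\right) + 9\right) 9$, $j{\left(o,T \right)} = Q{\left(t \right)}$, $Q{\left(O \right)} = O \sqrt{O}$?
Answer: $90 \sqrt{2} + 4 i \sqrt{5} \approx 127.28 + 8.9443 i$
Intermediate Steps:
$Q{\left(O \right)} = O^{\frac{3}{2}}$
$j{\left(o,T \right)} = 2 \sqrt{2}$ ($j{\left(o,T \right)} = 2^{\frac{3}{2}} = 2 \sqrt{2}$)
$k = 45$ ($k = \left(-4 + 9\right) 9 = 5 \cdot 9 = 45$)
$j{\left(-6,1 \right)} k + \sqrt{\left(-4\right) \left(-12\right) - 128} = 2 \sqrt{2} \cdot 45 + \sqrt{\left(-4\right) \left(-12\right) - 128} = 90 \sqrt{2} + \sqrt{48 - 128} = 90 \sqrt{2} + \sqrt{-80} = 90 \sqrt{2} + 4 i \sqrt{5}$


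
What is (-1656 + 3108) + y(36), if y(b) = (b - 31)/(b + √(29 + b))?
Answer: 1787592/1231 - 5*√65/1231 ≈ 1452.1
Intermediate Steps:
y(b) = (-31 + b)/(b + √(29 + b))
(-1656 + 3108) + y(36) = (-1656 + 3108) + (-31 + 36)/(36 + √(29 + 36)) = 1452 + 5/(36 + √65)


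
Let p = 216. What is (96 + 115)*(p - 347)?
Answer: -27641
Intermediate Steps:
(96 + 115)*(p - 347) = (96 + 115)*(216 - 347) = 211*(-131) = -27641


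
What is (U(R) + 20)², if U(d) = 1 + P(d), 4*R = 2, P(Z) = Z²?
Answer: 7225/16 ≈ 451.56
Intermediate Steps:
R = ½ (R = (¼)*2 = ½ ≈ 0.50000)
U(d) = 1 + d²
(U(R) + 20)² = ((1 + (½)²) + 20)² = ((1 + ¼) + 20)² = (5/4 + 20)² = (85/4)² = 7225/16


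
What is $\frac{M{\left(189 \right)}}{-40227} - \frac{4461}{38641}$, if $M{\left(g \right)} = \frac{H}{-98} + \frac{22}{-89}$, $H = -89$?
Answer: $- \frac{1565408752499}{13557577164054} \approx -0.11546$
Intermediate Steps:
$M{\left(g \right)} = \frac{5765}{8722}$ ($M{\left(g \right)} = - \frac{89}{-98} + \frac{22}{-89} = \left(-89\right) \left(- \frac{1}{98}\right) + 22 \left(- \frac{1}{89}\right) = \frac{89}{98} - \frac{22}{89} = \frac{5765}{8722}$)
$\frac{M{\left(189 \right)}}{-40227} - \frac{4461}{38641} = \frac{5765}{8722 \left(-40227\right)} - \frac{4461}{38641} = \frac{5765}{8722} \left(- \frac{1}{40227}\right) - \frac{4461}{38641} = - \frac{5765}{350859894} - \frac{4461}{38641} = - \frac{1565408752499}{13557577164054}$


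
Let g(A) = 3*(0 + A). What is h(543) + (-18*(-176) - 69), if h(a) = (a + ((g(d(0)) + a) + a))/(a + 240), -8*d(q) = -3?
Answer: 719451/232 ≈ 3101.1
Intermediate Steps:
d(q) = 3/8 (d(q) = -⅛*(-3) = 3/8)
g(A) = 3*A
h(a) = (9/8 + 3*a)/(240 + a) (h(a) = (a + ((3*(3/8) + a) + a))/(a + 240) = (a + ((9/8 + a) + a))/(240 + a) = (a + (9/8 + 2*a))/(240 + a) = (9/8 + 3*a)/(240 + a))
h(543) + (-18*(-176) - 69) = 3*(3 + 8*543)/(8*(240 + 543)) + (-18*(-176) - 69) = (3/8)*(3 + 4344)/783 + (3168 - 69) = (3/8)*(1/783)*4347 + 3099 = 483/232 + 3099 = 719451/232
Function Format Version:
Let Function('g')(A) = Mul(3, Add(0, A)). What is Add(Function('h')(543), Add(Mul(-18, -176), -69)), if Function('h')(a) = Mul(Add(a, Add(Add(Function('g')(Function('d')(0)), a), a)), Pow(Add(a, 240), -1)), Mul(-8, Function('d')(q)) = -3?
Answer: Rational(719451, 232) ≈ 3101.1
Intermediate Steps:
Function('d')(q) = Rational(3, 8) (Function('d')(q) = Mul(Rational(-1, 8), -3) = Rational(3, 8))
Function('g')(A) = Mul(3, A)
Function('h')(a) = Mul(Pow(Add(240, a), -1), Add(Rational(9, 8), Mul(3, a))) (Function('h')(a) = Mul(Add(a, Add(Add(Mul(3, Rational(3, 8)), a), a)), Pow(Add(a, 240), -1)) = Mul(Add(a, Add(Add(Rational(9, 8), a), a)), Pow(Add(240, a), -1)) = Mul(Add(a, Add(Rational(9, 8), Mul(2, a))), Pow(Add(240, a), -1)) = Mul(Add(Rational(9, 8), Mul(3, a)), Pow(Add(240, a), -1)) = Mul(Pow(Add(240, a), -1), Add(Rational(9, 8), Mul(3, a))))
Add(Function('h')(543), Add(Mul(-18, -176), -69)) = Add(Mul(Rational(3, 8), Pow(Add(240, 543), -1), Add(3, Mul(8, 543))), Add(Mul(-18, -176), -69)) = Add(Mul(Rational(3, 8), Pow(783, -1), Add(3, 4344)), Add(3168, -69)) = Add(Mul(Rational(3, 8), Rational(1, 783), 4347), 3099) = Add(Rational(483, 232), 3099) = Rational(719451, 232)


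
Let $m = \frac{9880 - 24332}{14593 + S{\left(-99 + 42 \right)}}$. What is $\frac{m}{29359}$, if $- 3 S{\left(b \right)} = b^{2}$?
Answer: $- \frac{7226}{198320045} \approx -3.6436 \cdot 10^{-5}$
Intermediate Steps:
$S{\left(b \right)} = - \frac{b^{2}}{3}$
$m = - \frac{7226}{6755}$ ($m = \frac{9880 - 24332}{14593 - \frac{\left(-99 + 42\right)^{2}}{3}} = - \frac{14452}{14593 - \frac{\left(-57\right)^{2}}{3}} = - \frac{14452}{14593 - 1083} = - \frac{14452}{13510} = \left(-14452\right) \frac{1}{13510} = - \frac{7226}{6755} \approx -1.0697$)
$\frac{m}{29359} = - \frac{7226}{6755 \cdot 29359} = \left(- \frac{7226}{6755}\right) \frac{1}{29359} = - \frac{7226}{198320045}$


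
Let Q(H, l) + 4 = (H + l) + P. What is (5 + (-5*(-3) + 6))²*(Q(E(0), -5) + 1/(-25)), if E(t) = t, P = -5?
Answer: -237276/25 ≈ -9491.0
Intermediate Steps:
Q(H, l) = -9 + H + l (Q(H, l) = -4 + ((H + l) - 5) = -4 + (-5 + H + l) = -9 + H + l)
(5 + (-5*(-3) + 6))²*(Q(E(0), -5) + 1/(-25)) = (5 + (-5*(-3) + 6))²*((-9 + 0 - 5) + 1/(-25)) = (5 + (15 + 6))²*(-14 - 1/25) = (5 + 21)²*(-351/25) = 26²*(-351/25) = 676*(-351/25) = -237276/25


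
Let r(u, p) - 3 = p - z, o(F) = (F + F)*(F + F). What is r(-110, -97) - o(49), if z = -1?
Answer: -9697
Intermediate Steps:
o(F) = 4*F² (o(F) = (2*F)*(2*F) = 4*F²)
r(u, p) = 4 + p (r(u, p) = 3 + (p - 1*(-1)) = 3 + (p + 1) = 3 + (1 + p) = 4 + p)
r(-110, -97) - o(49) = (4 - 97) - 4*49² = -93 - 4*2401 = -93 - 1*9604 = -93 - 9604 = -9697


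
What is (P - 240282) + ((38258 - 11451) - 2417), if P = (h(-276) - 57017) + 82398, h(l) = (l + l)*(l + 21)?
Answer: -49751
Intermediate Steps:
h(l) = 2*l*(21 + l) (h(l) = (2*l)*(21 + l) = 2*l*(21 + l))
P = 166141 (P = (2*(-276)*(21 - 276) - 57017) + 82398 = (2*(-276)*(-255) - 57017) + 82398 = (140760 - 57017) + 82398 = 83743 + 82398 = 166141)
(P - 240282) + ((38258 - 11451) - 2417) = (166141 - 240282) + ((38258 - 11451) - 2417) = -74141 + (26807 - 2417) = -74141 + 24390 = -49751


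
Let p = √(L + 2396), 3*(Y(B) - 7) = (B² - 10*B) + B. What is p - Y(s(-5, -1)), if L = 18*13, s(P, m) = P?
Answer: -91/3 + √2630 ≈ 20.950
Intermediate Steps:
Y(B) = 7 - 3*B + B²/3 (Y(B) = 7 + ((B² - 10*B) + B)/3 = 7 + (B² - 9*B)/3 = 7 + (-3*B + B²/3) = 7 - 3*B + B²/3)
L = 234
p = √2630 (p = √(234 + 2396) = √2630 ≈ 51.284)
p - Y(s(-5, -1)) = √2630 - (7 - 3*(-5) + (⅓)*(-5)²) = √2630 - (7 + 15 + (⅓)*25) = √2630 - (7 + 15 + 25/3) = √2630 - 1*91/3 = √2630 - 91/3 = -91/3 + √2630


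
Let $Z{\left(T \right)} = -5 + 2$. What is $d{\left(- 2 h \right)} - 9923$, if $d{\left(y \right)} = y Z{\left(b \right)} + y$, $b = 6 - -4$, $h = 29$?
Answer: $-9807$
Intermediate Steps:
$b = 10$ ($b = 6 + 4 = 10$)
$Z{\left(T \right)} = -3$
$d{\left(y \right)} = - 2 y$ ($d{\left(y \right)} = y \left(-3\right) + y = - 3 y + y = - 2 y$)
$d{\left(- 2 h \right)} - 9923 = - 2 \left(\left(-2\right) 29\right) - 9923 = \left(-2\right) \left(-58\right) - 9923 = 116 - 9923 = -9807$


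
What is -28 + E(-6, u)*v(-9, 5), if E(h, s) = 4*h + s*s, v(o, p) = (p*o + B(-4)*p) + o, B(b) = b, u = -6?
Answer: -916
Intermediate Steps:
v(o, p) = o - 4*p + o*p (v(o, p) = (p*o - 4*p) + o = (o*p - 4*p) + o = (-4*p + o*p) + o = o - 4*p + o*p)
E(h, s) = s**2 + 4*h (E(h, s) = 4*h + s**2 = s**2 + 4*h)
-28 + E(-6, u)*v(-9, 5) = -28 + ((-6)**2 + 4*(-6))*(-9 - 4*5 - 9*5) = -28 + (36 - 24)*(-9 - 20 - 45) = -28 + 12*(-74) = -28 - 888 = -916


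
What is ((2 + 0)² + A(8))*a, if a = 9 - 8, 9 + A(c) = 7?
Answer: 2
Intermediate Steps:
A(c) = -2 (A(c) = -9 + 7 = -2)
a = 1
((2 + 0)² + A(8))*a = ((2 + 0)² - 2)*1 = (2² - 2)*1 = (4 - 2)*1 = 2*1 = 2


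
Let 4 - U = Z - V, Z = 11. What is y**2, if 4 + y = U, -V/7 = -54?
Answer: 134689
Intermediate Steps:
V = 378 (V = -7*(-54) = 378)
U = 371 (U = 4 - (11 - 1*378) = 4 - (11 - 378) = 4 - 1*(-367) = 4 + 367 = 371)
y = 367 (y = -4 + 371 = 367)
y**2 = 367**2 = 134689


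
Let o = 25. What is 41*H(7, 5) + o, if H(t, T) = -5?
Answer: -180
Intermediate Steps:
41*H(7, 5) + o = 41*(-5) + 25 = -205 + 25 = -180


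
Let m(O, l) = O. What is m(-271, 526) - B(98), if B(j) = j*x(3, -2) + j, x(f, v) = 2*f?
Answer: -957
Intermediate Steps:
B(j) = 7*j (B(j) = j*(2*3) + j = j*6 + j = 6*j + j = 7*j)
m(-271, 526) - B(98) = -271 - 7*98 = -271 - 1*686 = -271 - 686 = -957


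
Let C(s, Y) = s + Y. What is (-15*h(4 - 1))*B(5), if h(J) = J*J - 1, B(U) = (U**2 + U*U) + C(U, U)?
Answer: -7200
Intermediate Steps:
C(s, Y) = Y + s
B(U) = 2*U + 2*U**2 (B(U) = (U**2 + U*U) + (U + U) = (U**2 + U**2) + 2*U = 2*U**2 + 2*U = 2*U + 2*U**2)
h(J) = -1 + J**2 (h(J) = J**2 - 1 = -1 + J**2)
(-15*h(4 - 1))*B(5) = (-15*(-1 + (4 - 1)**2))*(2*5*(1 + 5)) = (-15*(-1 + 3**2))*(2*5*6) = -15*(-1 + 9)*60 = -15*8*60 = -120*60 = -7200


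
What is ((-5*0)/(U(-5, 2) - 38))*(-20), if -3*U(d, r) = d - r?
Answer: 0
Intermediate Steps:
U(d, r) = -d/3 + r/3 (U(d, r) = -(d - r)/3 = -d/3 + r/3)
((-5*0)/(U(-5, 2) - 38))*(-20) = ((-5*0)/((-⅓*(-5) + (⅓)*2) - 38))*(-20) = (0/((5/3 + ⅔) - 38))*(-20) = (0/(7/3 - 38))*(-20) = (0/(-107/3))*(-20) = (0*(-3/107))*(-20) = 0*(-20) = 0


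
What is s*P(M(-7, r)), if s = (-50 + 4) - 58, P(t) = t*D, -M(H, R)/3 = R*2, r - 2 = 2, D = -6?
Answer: -14976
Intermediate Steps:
r = 4 (r = 2 + 2 = 4)
M(H, R) = -6*R (M(H, R) = -3*R*2 = -6*R)
P(t) = -6*t (P(t) = t*(-6) = -6*t)
s = -104 (s = -46 - 58 = -104)
s*P(M(-7, r)) = -(-624)*(-6*4) = -(-624)*(-24) = -104*144 = -14976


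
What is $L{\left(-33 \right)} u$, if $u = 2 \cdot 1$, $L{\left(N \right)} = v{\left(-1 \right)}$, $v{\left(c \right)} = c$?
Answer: $-2$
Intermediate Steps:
$L{\left(N \right)} = -1$
$u = 2$
$L{\left(-33 \right)} u = \left(-1\right) 2 = -2$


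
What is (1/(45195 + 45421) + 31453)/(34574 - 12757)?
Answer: 2850145049/1976969272 ≈ 1.4417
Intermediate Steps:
(1/(45195 + 45421) + 31453)/(34574 - 12757) = (1/90616 + 31453)/21817 = (1/90616 + 31453)*(1/21817) = (2850145049/90616)*(1/21817) = 2850145049/1976969272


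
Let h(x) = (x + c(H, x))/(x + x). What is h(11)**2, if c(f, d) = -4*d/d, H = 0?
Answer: 49/484 ≈ 0.10124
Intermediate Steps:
c(f, d) = -4 (c(f, d) = -4*1 = -4)
h(x) = (-4 + x)/(2*x) (h(x) = (x - 4)/(x + x) = (-4 + x)/((2*x)) = (-4 + x)*(1/(2*x)) = (-4 + x)/(2*x))
h(11)**2 = ((1/2)*(-4 + 11)/11)**2 = ((1/2)*(1/11)*7)**2 = (7/22)**2 = 49/484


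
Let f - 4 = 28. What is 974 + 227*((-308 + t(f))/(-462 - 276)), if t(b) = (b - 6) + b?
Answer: 387781/369 ≈ 1050.9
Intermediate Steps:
f = 32 (f = 4 + 28 = 32)
t(b) = -6 + 2*b (t(b) = (-6 + b) + b = -6 + 2*b)
974 + 227*((-308 + t(f))/(-462 - 276)) = 974 + 227*((-308 + (-6 + 2*32))/(-462 - 276)) = 974 + 227*((-308 + (-6 + 64))/(-738)) = 974 + 227*((-308 + 58)*(-1/738)) = 974 + 227*(-250*(-1/738)) = 974 + 227*(125/369) = 974 + 28375/369 = 387781/369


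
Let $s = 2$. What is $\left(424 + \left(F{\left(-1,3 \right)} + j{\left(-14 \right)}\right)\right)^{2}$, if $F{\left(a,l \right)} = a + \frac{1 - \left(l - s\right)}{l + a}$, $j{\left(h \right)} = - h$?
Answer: $190969$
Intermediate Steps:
$F{\left(a,l \right)} = a + \frac{3 - l}{a + l}$ ($F{\left(a,l \right)} = a + \frac{1 - \left(-2 + l\right)}{l + a} = a + \frac{1 - \left(-2 + l\right)}{a + l} = a + \frac{3 - l}{a + l}$)
$\left(424 + \left(F{\left(-1,3 \right)} + j{\left(-14 \right)}\right)\right)^{2} = \left(424 + \left(\frac{3 + \left(-1\right)^{2} - 3 - 3}{-1 + 3} - -14\right)\right)^{2} = \left(424 + \left(\frac{3 + 1 - 3 - 3}{2} + 14\right)\right)^{2} = \left(424 + \left(\frac{1}{2} \left(-2\right) + 14\right)\right)^{2} = \left(424 + \left(-1 + 14\right)\right)^{2} = \left(424 + 13\right)^{2} = 437^{2} = 190969$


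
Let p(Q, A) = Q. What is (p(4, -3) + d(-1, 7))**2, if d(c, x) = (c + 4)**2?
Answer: 169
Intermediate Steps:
d(c, x) = (4 + c)**2
(p(4, -3) + d(-1, 7))**2 = (4 + (4 - 1)**2)**2 = (4 + 3**2)**2 = (4 + 9)**2 = 13**2 = 169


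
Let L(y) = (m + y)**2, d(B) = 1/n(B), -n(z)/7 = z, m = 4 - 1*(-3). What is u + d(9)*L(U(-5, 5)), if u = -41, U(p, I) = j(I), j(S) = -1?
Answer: -291/7 ≈ -41.571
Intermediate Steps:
m = 7 (m = 4 + 3 = 7)
n(z) = -7*z
d(B) = -1/(7*B) (d(B) = 1/(-7*B) = -1/(7*B))
U(p, I) = -1
L(y) = (7 + y)**2
u + d(9)*L(U(-5, 5)) = -41 + (-1/7/9)*(7 - 1)**2 = -41 - 1/7*1/9*6**2 = -41 - 1/63*36 = -41 - 4/7 = -291/7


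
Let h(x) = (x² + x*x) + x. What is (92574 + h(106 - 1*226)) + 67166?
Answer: 188420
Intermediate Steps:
h(x) = x + 2*x² (h(x) = (x² + x²) + x = 2*x² + x = x + 2*x²)
(92574 + h(106 - 1*226)) + 67166 = (92574 + (106 - 1*226)*(1 + 2*(106 - 1*226))) + 67166 = (92574 + (106 - 226)*(1 + 2*(106 - 226))) + 67166 = (92574 - 120*(1 + 2*(-120))) + 67166 = (92574 - 120*(1 - 240)) + 67166 = (92574 - 120*(-239)) + 67166 = (92574 + 28680) + 67166 = 121254 + 67166 = 188420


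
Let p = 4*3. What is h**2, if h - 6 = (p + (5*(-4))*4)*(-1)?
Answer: 5476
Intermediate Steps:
p = 12
h = 74 (h = 6 + (12 + (5*(-4))*4)*(-1) = 6 + (12 - 20*4)*(-1) = 6 + (12 - 80)*(-1) = 6 - 68*(-1) = 6 + 68 = 74)
h**2 = 74**2 = 5476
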